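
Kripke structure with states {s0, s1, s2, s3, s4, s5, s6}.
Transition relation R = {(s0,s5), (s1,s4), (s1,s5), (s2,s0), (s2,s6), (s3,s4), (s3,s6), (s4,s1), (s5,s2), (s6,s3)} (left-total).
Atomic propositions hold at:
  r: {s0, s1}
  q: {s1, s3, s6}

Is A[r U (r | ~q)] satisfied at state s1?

Yes

Sat(~q) = {s0, s2, s4, s5}
Sat(r | ~q) = {s0, s1, s2, s4, s5}
A[r U (r | ~q)]: least fixpoint, start Z0 = Sat((r | ~q)) = {s0, s1, s2, s4, s5}, add states in Sat(r) with every successor in Z. Already a fixed point.
Sat(A[r U (r | ~q)]) = {s0, s1, s2, s4, s5}
s1 ∈ Sat(A[r U (r | ~q)]) = {s0, s1, s2, s4, s5}, so the formula holds at s1.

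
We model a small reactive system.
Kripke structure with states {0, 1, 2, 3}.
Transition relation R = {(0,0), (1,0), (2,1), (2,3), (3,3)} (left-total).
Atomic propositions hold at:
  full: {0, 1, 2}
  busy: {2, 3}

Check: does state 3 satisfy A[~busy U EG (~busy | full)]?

Sat(~busy) = {0, 1}
Sat(~busy | full) = {0, 1, 2}
EG (~busy | full): greatest fixpoint, start Z0 = {0, 1, 2}, keep only states in Sat with some successor in Z. Already a fixed point.
Sat(EG (~busy | full)) = {0, 1, 2}
A[~busy U EG (~busy | full)]: least fixpoint, start Z0 = Sat(EG (~busy | full)) = {0, 1, 2}, add states in Sat(~busy) with every successor in Z. Already a fixed point.
Sat(A[~busy U EG (~busy | full)]) = {0, 1, 2}
3 ∉ Sat(A[~busy U EG (~busy | full)]) = {0, 1, 2}, so the formula does not hold at 3.

No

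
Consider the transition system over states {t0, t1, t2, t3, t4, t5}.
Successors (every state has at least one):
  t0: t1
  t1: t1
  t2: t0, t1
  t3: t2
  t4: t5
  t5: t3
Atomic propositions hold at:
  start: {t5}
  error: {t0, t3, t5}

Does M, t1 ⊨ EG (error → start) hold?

Yes

Sat(error → start) = {t1, t2, t4, t5}
EG (error → start): greatest fixpoint, start Z0 = {t1, t2, t4, t5}, keep only states in Sat with some successor in Z. Z1 = {t1, t2, t4}; Z2 = {t1, t2}; fixed.
Sat(EG (error → start)) = {t1, t2}
t1 ∈ Sat(EG (error → start)) = {t1, t2}, so the formula holds at t1.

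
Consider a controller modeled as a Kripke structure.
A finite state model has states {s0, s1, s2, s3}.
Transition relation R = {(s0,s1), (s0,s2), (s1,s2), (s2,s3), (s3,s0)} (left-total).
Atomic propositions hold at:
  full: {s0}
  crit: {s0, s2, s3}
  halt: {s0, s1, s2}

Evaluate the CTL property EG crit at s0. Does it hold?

Yes

EG crit: greatest fixpoint, start Z0 = {s0, s2, s3}, keep only states in Sat with some successor in Z. Already a fixed point.
Sat(EG crit) = {s0, s2, s3}
s0 ∈ Sat(EG crit) = {s0, s2, s3}, so the formula holds at s0.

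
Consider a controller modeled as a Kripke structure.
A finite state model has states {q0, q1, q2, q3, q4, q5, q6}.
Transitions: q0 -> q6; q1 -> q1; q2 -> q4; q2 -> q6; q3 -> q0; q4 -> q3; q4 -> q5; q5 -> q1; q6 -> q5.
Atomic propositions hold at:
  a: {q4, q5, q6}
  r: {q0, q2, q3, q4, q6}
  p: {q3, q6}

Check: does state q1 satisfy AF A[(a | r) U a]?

Sat(a | r) = {q0, q2, q3, q4, q5, q6}
A[(a | r) U a]: least fixpoint, start Z0 = Sat(a) = {q4, q5, q6}, add states in Sat(a | r) with every successor in Z. Z1 = {q0, q2, q4, q5, q6}; Z2 = {q0, q2, q3, q4, q5, q6}; fixed.
Sat(A[(a | r) U a]) = {q0, q2, q3, q4, q5, q6}
AF A[(a | r) U a]: least fixpoint, start Z0 = {q0, q2, q3, q4, q5, q6}, add states with every successor in Z. Already a fixed point.
Sat(AF A[(a | r) U a]) = {q0, q2, q3, q4, q5, q6}
q1 ∉ Sat(AF A[(a | r) U a]) = {q0, q2, q3, q4, q5, q6}, so the formula does not hold at q1.

No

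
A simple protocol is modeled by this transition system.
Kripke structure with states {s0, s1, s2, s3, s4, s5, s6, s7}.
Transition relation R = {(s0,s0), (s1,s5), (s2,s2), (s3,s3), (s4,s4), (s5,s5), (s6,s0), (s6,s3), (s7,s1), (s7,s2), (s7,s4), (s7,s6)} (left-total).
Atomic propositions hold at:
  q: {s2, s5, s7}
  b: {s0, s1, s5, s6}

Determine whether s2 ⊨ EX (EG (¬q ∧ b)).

No

Sat(¬q) = {s0, s1, s3, s4, s6}
Sat(¬q ∧ b) = {s0, s1, s6}
EG (¬q ∧ b): greatest fixpoint, start Z0 = {s0, s1, s6}, keep only states in Sat with some successor in Z. Z1 = {s0, s6}; fixed.
Sat(EG (¬q ∧ b)) = {s0, s6}
Sat(EX (EG (¬q ∧ b))) = {s : some successor in {s0, s6}} = {s0, s6, s7}
s2 ∉ Sat(EX (EG (¬q ∧ b))) = {s0, s6, s7}, so the formula does not hold at s2.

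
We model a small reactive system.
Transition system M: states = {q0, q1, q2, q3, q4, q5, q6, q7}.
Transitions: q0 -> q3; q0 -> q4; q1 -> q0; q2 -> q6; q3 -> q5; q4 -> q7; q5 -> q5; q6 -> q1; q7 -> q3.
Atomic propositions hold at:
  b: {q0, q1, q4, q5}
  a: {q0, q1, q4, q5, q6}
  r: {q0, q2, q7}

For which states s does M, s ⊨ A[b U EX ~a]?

Sat(~a) = {q2, q3, q7}
Sat(EX ~a) = {s : some successor in {q2, q3, q7}} = {q0, q4, q7}
A[b U EX ~a]: least fixpoint, start Z0 = Sat(EX ~a) = {q0, q4, q7}, add states in Sat(b) with every successor in Z. Z1 = {q0, q1, q4, q7}; fixed.
Sat(A[b U EX ~a]) = {q0, q1, q4, q7}

{q0, q1, q4, q7}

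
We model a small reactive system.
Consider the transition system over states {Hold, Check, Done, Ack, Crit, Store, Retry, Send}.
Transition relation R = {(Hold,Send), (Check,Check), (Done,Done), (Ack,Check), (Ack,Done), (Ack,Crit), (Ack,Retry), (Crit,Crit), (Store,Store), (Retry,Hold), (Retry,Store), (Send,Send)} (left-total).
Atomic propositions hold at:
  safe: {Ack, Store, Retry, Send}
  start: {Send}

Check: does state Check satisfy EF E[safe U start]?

No

E[safe U start]: least fixpoint, start Z0 = Sat(start) = {Send}, add states in Sat(safe) with some successor in Z. Already a fixed point.
Sat(E[safe U start]) = {Send}
EF E[safe U start]: least fixpoint, start Z0 = {Send}, add states with some successor in Z. Z1 = {Hold, Send}; Z2 = {Hold, Retry, Send}; Z3 = {Hold, Ack, Retry, Send}; fixed.
Sat(EF E[safe U start]) = {Hold, Ack, Retry, Send}
Check ∉ Sat(EF E[safe U start]) = {Hold, Ack, Retry, Send}, so the formula does not hold at Check.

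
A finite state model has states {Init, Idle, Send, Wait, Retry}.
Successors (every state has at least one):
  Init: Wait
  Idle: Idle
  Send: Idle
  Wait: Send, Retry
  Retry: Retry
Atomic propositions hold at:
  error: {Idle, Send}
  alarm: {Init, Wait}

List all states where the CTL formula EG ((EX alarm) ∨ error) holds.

{Idle, Send}

Sat(EX alarm) = {s : some successor in {Init, Wait}} = {Init}
Sat((EX alarm) ∨ error) = {Init, Idle, Send}
EG ((EX alarm) ∨ error): greatest fixpoint, start Z0 = {Init, Idle, Send}, keep only states in Sat with some successor in Z. Z1 = {Idle, Send}; fixed.
Sat(EG ((EX alarm) ∨ error)) = {Idle, Send}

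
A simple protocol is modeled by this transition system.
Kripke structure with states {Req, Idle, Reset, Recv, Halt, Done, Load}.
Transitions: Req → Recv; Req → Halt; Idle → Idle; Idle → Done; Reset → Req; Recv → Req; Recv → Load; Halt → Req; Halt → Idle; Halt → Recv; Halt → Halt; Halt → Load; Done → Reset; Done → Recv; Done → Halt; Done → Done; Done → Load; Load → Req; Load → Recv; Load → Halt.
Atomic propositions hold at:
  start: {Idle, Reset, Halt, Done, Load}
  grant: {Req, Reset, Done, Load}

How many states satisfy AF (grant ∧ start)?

Sat(grant ∧ start) = {Reset, Done, Load}
AF (grant ∧ start): least fixpoint, start Z0 = {Reset, Done, Load}, add states with every successor in Z. Already a fixed point.
Sat(AF (grant ∧ start)) = {Reset, Done, Load}
|Sat(AF (grant ∧ start))| = |{Reset, Done, Load}| = 3.

3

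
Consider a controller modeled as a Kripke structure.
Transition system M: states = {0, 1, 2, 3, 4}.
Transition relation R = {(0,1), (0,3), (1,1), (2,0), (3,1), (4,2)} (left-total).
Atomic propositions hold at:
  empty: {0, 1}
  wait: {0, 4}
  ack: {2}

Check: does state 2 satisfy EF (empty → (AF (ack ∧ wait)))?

Yes

Sat(ack ∧ wait) = ∅
AF (ack ∧ wait): least fixpoint, start Z0 = ∅, add states with every successor in Z. Already a fixed point.
Sat(AF (ack ∧ wait)) = ∅
Sat(empty → (AF (ack ∧ wait))) = {2, 3, 4}
EF (empty → (AF (ack ∧ wait))): least fixpoint, start Z0 = {2, 3, 4}, add states with some successor in Z. Z1 = {0, 2, 3, 4}; fixed.
Sat(EF (empty → (AF (ack ∧ wait)))) = {0, 2, 3, 4}
2 ∈ Sat(EF (empty → (AF (ack ∧ wait)))) = {0, 2, 3, 4}, so the formula holds at 2.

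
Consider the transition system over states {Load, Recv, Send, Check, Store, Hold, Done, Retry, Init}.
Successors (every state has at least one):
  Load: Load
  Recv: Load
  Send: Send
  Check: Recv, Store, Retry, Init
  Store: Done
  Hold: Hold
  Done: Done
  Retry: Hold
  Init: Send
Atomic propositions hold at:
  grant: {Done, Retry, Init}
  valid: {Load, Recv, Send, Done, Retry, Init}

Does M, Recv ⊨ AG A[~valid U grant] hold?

No

Sat(~valid) = {Check, Store, Hold}
A[~valid U grant]: least fixpoint, start Z0 = Sat(grant) = {Done, Retry, Init}, add states in Sat(~valid) with every successor in Z. Z1 = {Store, Done, Retry, Init}; fixed.
Sat(A[~valid U grant]) = {Store, Done, Retry, Init}
AG A[~valid U grant]: greatest fixpoint, start Z0 = {Store, Done, Retry, Init}, keep only states in Sat with every successor in Z. Z1 = {Store, Done}; fixed.
Sat(AG A[~valid U grant]) = {Store, Done}
Recv ∉ Sat(AG A[~valid U grant]) = {Store, Done}, so the formula does not hold at Recv.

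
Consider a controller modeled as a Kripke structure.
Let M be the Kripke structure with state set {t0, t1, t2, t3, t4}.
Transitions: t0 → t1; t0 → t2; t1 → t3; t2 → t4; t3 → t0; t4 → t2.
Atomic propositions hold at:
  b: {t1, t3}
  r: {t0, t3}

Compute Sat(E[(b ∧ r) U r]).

{t0, t3}

Sat(b ∧ r) = {t3}
E[(b ∧ r) U r]: least fixpoint, start Z0 = Sat(r) = {t0, t3}, add states in Sat(b ∧ r) with some successor in Z. Already a fixed point.
Sat(E[(b ∧ r) U r]) = {t0, t3}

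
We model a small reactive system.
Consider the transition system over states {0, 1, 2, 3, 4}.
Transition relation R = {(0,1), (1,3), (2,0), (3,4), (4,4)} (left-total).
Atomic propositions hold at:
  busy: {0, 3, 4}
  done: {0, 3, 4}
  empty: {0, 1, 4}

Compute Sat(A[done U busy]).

{0, 3, 4}

A[done U busy]: least fixpoint, start Z0 = Sat(busy) = {0, 3, 4}, add states in Sat(done) with every successor in Z. Already a fixed point.
Sat(A[done U busy]) = {0, 3, 4}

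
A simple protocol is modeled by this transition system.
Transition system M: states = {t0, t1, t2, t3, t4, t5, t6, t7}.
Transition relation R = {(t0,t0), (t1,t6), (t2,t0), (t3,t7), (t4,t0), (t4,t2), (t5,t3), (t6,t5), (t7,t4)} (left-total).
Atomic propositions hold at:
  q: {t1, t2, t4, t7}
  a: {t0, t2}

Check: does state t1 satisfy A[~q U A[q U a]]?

Sat(~q) = {t0, t3, t5, t6}
A[q U a]: least fixpoint, start Z0 = Sat(a) = {t0, t2}, add states in Sat(q) with every successor in Z. Z1 = {t0, t2, t4}; Z2 = {t0, t2, t4, t7}; fixed.
Sat(A[q U a]) = {t0, t2, t4, t7}
A[~q U A[q U a]]: least fixpoint, start Z0 = Sat(A[q U a]) = {t0, t2, t4, t7}, add states in Sat(~q) with every successor in Z. Z1 = {t0, t2, t3, t4, t7}; Z2 = {t0, t2, t3, t4, t5, t7}; Z3 = {t0, t2, t3, t4, t5, t6, t7}; fixed.
Sat(A[~q U A[q U a]]) = {t0, t2, t3, t4, t5, t6, t7}
t1 ∉ Sat(A[~q U A[q U a]]) = {t0, t2, t3, t4, t5, t6, t7}, so the formula does not hold at t1.

No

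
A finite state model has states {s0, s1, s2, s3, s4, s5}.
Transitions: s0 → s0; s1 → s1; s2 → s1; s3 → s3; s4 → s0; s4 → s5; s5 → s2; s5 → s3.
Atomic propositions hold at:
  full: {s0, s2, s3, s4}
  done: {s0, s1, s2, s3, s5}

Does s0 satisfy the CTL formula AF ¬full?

Sat(¬full) = {s1, s5}
AF ¬full: least fixpoint, start Z0 = {s1, s5}, add states with every successor in Z. Z1 = {s1, s2, s5}; fixed.
Sat(AF ¬full) = {s1, s2, s5}
s0 ∉ Sat(AF ¬full) = {s1, s2, s5}, so the formula does not hold at s0.

No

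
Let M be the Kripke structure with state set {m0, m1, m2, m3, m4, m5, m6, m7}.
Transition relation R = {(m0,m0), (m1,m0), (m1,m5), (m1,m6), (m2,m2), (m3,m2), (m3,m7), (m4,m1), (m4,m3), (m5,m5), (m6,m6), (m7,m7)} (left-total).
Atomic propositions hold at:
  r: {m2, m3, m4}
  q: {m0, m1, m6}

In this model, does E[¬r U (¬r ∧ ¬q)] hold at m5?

Yes

Sat(¬r) = {m0, m1, m5, m6, m7}
Sat(¬q) = {m2, m3, m4, m5, m7}
Sat(¬r ∧ ¬q) = {m5, m7}
E[¬r U (¬r ∧ ¬q)]: least fixpoint, start Z0 = Sat((¬r ∧ ¬q)) = {m5, m7}, add states in Sat(¬r) with some successor in Z. Z1 = {m1, m5, m7}; fixed.
Sat(E[¬r U (¬r ∧ ¬q)]) = {m1, m5, m7}
m5 ∈ Sat(E[¬r U (¬r ∧ ¬q)]) = {m1, m5, m7}, so the formula holds at m5.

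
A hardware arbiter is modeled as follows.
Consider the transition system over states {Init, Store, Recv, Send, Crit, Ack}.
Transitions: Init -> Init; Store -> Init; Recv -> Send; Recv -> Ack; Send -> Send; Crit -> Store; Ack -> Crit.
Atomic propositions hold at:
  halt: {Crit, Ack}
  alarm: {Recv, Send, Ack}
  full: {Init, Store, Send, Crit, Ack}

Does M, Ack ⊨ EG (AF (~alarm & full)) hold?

Yes

Sat(~alarm) = {Init, Store, Crit}
Sat(~alarm & full) = {Init, Store, Crit}
AF (~alarm & full): least fixpoint, start Z0 = {Init, Store, Crit}, add states with every successor in Z. Z1 = {Init, Store, Crit, Ack}; fixed.
Sat(AF (~alarm & full)) = {Init, Store, Crit, Ack}
EG (AF (~alarm & full)): greatest fixpoint, start Z0 = {Init, Store, Crit, Ack}, keep only states in Sat with some successor in Z. Already a fixed point.
Sat(EG (AF (~alarm & full))) = {Init, Store, Crit, Ack}
Ack ∈ Sat(EG (AF (~alarm & full))) = {Init, Store, Crit, Ack}, so the formula holds at Ack.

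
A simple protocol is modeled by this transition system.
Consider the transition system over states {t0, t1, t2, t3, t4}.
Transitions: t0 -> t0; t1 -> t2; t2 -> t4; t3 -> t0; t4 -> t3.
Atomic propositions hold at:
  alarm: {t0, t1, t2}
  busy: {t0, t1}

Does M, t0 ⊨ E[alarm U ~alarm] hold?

Sat(~alarm) = {t3, t4}
E[alarm U ~alarm]: least fixpoint, start Z0 = Sat(~alarm) = {t3, t4}, add states in Sat(alarm) with some successor in Z. Z1 = {t2, t3, t4}; Z2 = {t1, t2, t3, t4}; fixed.
Sat(E[alarm U ~alarm]) = {t1, t2, t3, t4}
t0 ∉ Sat(E[alarm U ~alarm]) = {t1, t2, t3, t4}, so the formula does not hold at t0.

No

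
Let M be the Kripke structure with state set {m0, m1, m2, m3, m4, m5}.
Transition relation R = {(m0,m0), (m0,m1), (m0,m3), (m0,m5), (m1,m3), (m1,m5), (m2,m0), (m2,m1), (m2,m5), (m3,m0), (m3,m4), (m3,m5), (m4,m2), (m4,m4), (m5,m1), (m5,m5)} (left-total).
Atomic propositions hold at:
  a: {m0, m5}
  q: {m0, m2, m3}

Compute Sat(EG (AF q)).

AF q: least fixpoint, start Z0 = {m0, m2, m3}, add states with every successor in Z. Already a fixed point.
Sat(AF q) = {m0, m2, m3}
EG (AF q): greatest fixpoint, start Z0 = {m0, m2, m3}, keep only states in Sat with some successor in Z. Already a fixed point.
Sat(EG (AF q)) = {m0, m2, m3}

{m0, m2, m3}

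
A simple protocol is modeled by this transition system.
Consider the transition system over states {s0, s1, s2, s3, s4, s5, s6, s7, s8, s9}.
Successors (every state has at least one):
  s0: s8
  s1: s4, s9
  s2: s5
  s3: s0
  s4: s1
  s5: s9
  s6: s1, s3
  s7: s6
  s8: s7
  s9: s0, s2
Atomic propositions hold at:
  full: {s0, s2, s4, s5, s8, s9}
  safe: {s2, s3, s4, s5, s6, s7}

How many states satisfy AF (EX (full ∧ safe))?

5

Sat(full ∧ safe) = {s2, s4, s5}
Sat(EX (full ∧ safe)) = {s : some successor in {s2, s4, s5}} = {s1, s2, s9}
AF (EX (full ∧ safe)): least fixpoint, start Z0 = {s1, s2, s9}, add states with every successor in Z. Z1 = {s1, s2, s4, s5, s9}; fixed.
Sat(AF (EX (full ∧ safe))) = {s1, s2, s4, s5, s9}
|Sat(AF (EX (full ∧ safe)))| = |{s1, s2, s4, s5, s9}| = 5.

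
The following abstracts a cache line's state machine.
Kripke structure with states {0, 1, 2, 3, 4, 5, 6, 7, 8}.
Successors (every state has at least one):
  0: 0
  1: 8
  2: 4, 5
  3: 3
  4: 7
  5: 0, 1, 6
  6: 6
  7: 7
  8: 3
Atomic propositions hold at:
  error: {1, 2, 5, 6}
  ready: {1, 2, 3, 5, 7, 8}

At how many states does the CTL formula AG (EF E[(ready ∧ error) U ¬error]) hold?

6

Sat(ready ∧ error) = {1, 2, 5}
Sat(¬error) = {0, 3, 4, 7, 8}
E[(ready ∧ error) U ¬error]: least fixpoint, start Z0 = Sat(¬error) = {0, 3, 4, 7, 8}, add states in Sat(ready ∧ error) with some successor in Z. Z1 = {0, 1, 2, 3, 4, 5, 7, 8}; fixed.
Sat(E[(ready ∧ error) U ¬error]) = {0, 1, 2, 3, 4, 5, 7, 8}
EF E[(ready ∧ error) U ¬error]: least fixpoint, start Z0 = {0, 1, 2, 3, 4, 5, 7, 8}, add states with some successor in Z. Already a fixed point.
Sat(EF E[(ready ∧ error) U ¬error]) = {0, 1, 2, 3, 4, 5, 7, 8}
AG (EF E[(ready ∧ error) U ¬error]): greatest fixpoint, start Z0 = {0, 1, 2, 3, 4, 5, 7, 8}, keep only states in Sat with every successor in Z. Z1 = {0, 1, 2, 3, 4, 7, 8}; Z2 = {0, 1, 3, 4, 7, 8}; fixed.
Sat(AG (EF E[(ready ∧ error) U ¬error])) = {0, 1, 3, 4, 7, 8}
|Sat(AG (EF E[(ready ∧ error) U ¬error]))| = |{0, 1, 3, 4, 7, 8}| = 6.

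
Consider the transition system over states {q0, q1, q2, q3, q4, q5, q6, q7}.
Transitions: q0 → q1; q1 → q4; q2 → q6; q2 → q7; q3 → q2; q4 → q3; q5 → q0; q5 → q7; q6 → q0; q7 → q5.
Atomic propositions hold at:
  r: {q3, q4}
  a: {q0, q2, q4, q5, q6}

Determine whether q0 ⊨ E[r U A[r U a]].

Yes

A[r U a]: least fixpoint, start Z0 = Sat(a) = {q0, q2, q4, q5, q6}, add states in Sat(r) with every successor in Z. Z1 = {q0, q2, q3, q4, q5, q6}; fixed.
Sat(A[r U a]) = {q0, q2, q3, q4, q5, q6}
E[r U A[r U a]]: least fixpoint, start Z0 = Sat(A[r U a]) = {q0, q2, q3, q4, q5, q6}, add states in Sat(r) with some successor in Z. Already a fixed point.
Sat(E[r U A[r U a]]) = {q0, q2, q3, q4, q5, q6}
q0 ∈ Sat(E[r U A[r U a]]) = {q0, q2, q3, q4, q5, q6}, so the formula holds at q0.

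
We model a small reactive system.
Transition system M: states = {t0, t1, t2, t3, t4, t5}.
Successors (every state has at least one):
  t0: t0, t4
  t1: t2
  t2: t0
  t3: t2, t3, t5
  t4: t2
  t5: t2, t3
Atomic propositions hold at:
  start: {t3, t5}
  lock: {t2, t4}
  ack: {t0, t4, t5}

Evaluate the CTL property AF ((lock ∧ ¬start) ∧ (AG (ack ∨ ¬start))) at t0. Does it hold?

Sat(¬start) = {t0, t1, t2, t4}
Sat(lock ∧ ¬start) = {t2, t4}
Sat(ack ∨ ¬start) = {t0, t1, t2, t4, t5}
AG (ack ∨ ¬start): greatest fixpoint, start Z0 = {t0, t1, t2, t4, t5}, keep only states in Sat with every successor in Z. Z1 = {t0, t1, t2, t4}; fixed.
Sat(AG (ack ∨ ¬start)) = {t0, t1, t2, t4}
Sat((lock ∧ ¬start) ∧ (AG (ack ∨ ¬start))) = {t2, t4}
AF ((lock ∧ ¬start) ∧ (AG (ack ∨ ¬start))): least fixpoint, start Z0 = {t2, t4}, add states with every successor in Z. Z1 = {t1, t2, t4}; fixed.
Sat(AF ((lock ∧ ¬start) ∧ (AG (ack ∨ ¬start)))) = {t1, t2, t4}
t0 ∉ Sat(AF ((lock ∧ ¬start) ∧ (AG (ack ∨ ¬start)))) = {t1, t2, t4}, so the formula does not hold at t0.

No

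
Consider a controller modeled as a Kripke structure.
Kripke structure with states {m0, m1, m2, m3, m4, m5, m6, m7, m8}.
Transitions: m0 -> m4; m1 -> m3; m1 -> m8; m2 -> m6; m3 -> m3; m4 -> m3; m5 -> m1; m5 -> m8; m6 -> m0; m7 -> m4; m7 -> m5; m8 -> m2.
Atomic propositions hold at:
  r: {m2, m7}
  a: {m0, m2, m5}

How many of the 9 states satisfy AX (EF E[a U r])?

E[a U r]: least fixpoint, start Z0 = Sat(r) = {m2, m7}, add states in Sat(a) with some successor in Z. Already a fixed point.
Sat(E[a U r]) = {m2, m7}
EF E[a U r]: least fixpoint, start Z0 = {m2, m7}, add states with some successor in Z. Z1 = {m2, m7, m8}; Z2 = {m1, m2, m5, m7, m8}; fixed.
Sat(EF E[a U r]) = {m1, m2, m5, m7, m8}
Sat(AX (EF E[a U r])) = {s : every successor in {m1, m2, m5, m7, m8}} = {m5, m8}
|Sat(AX (EF E[a U r]))| = |{m5, m8}| = 2.

2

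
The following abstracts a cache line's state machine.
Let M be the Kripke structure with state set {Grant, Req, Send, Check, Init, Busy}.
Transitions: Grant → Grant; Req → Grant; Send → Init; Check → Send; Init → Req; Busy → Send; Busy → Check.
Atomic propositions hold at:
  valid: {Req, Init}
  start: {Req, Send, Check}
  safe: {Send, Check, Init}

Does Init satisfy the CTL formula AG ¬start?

Sat(¬start) = {Grant, Init, Busy}
AG ¬start: greatest fixpoint, start Z0 = {Grant, Init, Busy}, keep only states in Sat with every successor in Z. Z1 = {Grant}; fixed.
Sat(AG ¬start) = {Grant}
Init ∉ Sat(AG ¬start) = {Grant}, so the formula does not hold at Init.

No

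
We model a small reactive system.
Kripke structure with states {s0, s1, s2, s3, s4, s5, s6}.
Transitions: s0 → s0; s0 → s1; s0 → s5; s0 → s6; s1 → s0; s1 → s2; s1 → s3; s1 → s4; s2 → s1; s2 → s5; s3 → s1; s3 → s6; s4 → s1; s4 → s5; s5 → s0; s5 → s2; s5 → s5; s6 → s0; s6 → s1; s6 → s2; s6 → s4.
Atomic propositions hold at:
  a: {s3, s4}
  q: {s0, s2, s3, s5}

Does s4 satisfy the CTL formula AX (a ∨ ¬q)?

No

Sat(¬q) = {s1, s4, s6}
Sat(a ∨ ¬q) = {s1, s3, s4, s6}
Sat(AX (a ∨ ¬q)) = {s : every successor in {s1, s3, s4, s6}} = {s3}
s4 ∉ Sat(AX (a ∨ ¬q)) = {s3}, so the formula does not hold at s4.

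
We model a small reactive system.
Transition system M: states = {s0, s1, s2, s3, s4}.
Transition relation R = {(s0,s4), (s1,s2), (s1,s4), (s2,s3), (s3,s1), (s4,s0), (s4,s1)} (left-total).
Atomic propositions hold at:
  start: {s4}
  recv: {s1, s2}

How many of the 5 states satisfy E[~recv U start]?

Sat(~recv) = {s0, s3, s4}
E[~recv U start]: least fixpoint, start Z0 = Sat(start) = {s4}, add states in Sat(~recv) with some successor in Z. Z1 = {s0, s4}; fixed.
Sat(E[~recv U start]) = {s0, s4}
|Sat(E[~recv U start])| = |{s0, s4}| = 2.

2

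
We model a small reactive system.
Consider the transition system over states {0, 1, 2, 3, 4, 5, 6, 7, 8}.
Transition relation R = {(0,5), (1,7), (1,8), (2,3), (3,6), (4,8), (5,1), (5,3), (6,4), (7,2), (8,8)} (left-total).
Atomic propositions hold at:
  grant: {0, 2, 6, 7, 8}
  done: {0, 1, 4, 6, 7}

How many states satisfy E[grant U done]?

E[grant U done]: least fixpoint, start Z0 = Sat(done) = {0, 1, 4, 6, 7}, add states in Sat(grant) with some successor in Z. Already a fixed point.
Sat(E[grant U done]) = {0, 1, 4, 6, 7}
|Sat(E[grant U done])| = |{0, 1, 4, 6, 7}| = 5.

5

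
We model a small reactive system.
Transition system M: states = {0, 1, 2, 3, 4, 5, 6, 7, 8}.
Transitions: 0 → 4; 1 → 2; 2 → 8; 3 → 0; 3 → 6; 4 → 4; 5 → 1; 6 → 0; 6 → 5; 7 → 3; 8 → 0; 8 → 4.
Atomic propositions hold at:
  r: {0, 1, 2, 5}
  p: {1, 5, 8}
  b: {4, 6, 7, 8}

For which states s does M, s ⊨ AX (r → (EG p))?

{0, 2, 4, 7}

EG p: greatest fixpoint, start Z0 = {1, 5, 8}, keep only states in Sat with some successor in Z. Z1 = {5}; Z2 = ∅; fixed.
Sat(EG p) = ∅
Sat(r → (EG p)) = {3, 4, 6, 7, 8}
Sat(AX (r → (EG p))) = {s : every successor in {3, 4, 6, 7, 8}} = {0, 2, 4, 7}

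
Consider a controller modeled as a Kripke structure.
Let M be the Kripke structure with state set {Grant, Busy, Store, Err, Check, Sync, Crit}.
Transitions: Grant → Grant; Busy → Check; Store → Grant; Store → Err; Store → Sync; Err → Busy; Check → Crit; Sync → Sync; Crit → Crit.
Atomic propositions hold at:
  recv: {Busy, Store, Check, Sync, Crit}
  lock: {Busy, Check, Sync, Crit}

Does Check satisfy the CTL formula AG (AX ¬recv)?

Sat(¬recv) = {Grant, Err}
Sat(AX ¬recv) = {s : every successor in {Grant, Err}} = {Grant}
AG (AX ¬recv): greatest fixpoint, start Z0 = {Grant}, keep only states in Sat with every successor in Z. Already a fixed point.
Sat(AG (AX ¬recv)) = {Grant}
Check ∉ Sat(AG (AX ¬recv)) = {Grant}, so the formula does not hold at Check.

No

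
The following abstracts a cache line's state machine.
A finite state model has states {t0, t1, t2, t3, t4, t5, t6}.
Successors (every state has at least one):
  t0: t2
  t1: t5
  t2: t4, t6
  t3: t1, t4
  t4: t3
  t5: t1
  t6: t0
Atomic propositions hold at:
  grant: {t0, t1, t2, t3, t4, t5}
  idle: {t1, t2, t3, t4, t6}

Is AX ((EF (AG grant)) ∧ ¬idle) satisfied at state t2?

No

AG grant: greatest fixpoint, start Z0 = {t0, t1, t2, t3, t4, t5}, keep only states in Sat with every successor in Z. Z1 = {t0, t1, t3, t4, t5}; Z2 = {t1, t3, t4, t5}; fixed.
Sat(AG grant) = {t1, t3, t4, t5}
EF (AG grant): least fixpoint, start Z0 = {t1, t3, t4, t5}, add states with some successor in Z. Z1 = {t1, t2, t3, t4, t5}; Z2 = {t0, t1, t2, t3, t4, t5}; Z3 = {t0, t1, t2, t3, t4, t5, t6}; fixed.
Sat(EF (AG grant)) = {t0, t1, t2, t3, t4, t5, t6}
Sat(¬idle) = {t0, t5}
Sat((EF (AG grant)) ∧ ¬idle) = {t0, t5}
Sat(AX ((EF (AG grant)) ∧ ¬idle)) = {s : every successor in {t0, t5}} = {t1, t6}
t2 ∉ Sat(AX ((EF (AG grant)) ∧ ¬idle)) = {t1, t6}, so the formula does not hold at t2.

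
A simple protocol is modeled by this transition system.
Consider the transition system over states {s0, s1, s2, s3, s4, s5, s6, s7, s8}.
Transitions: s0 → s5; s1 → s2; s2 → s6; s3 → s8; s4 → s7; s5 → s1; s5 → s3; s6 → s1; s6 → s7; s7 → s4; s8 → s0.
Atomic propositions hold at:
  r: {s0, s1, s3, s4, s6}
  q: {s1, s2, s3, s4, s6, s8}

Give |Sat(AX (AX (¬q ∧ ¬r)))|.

Sat(¬q) = {s0, s5, s7}
Sat(¬r) = {s2, s5, s7, s8}
Sat(¬q ∧ ¬r) = {s5, s7}
Sat(AX (¬q ∧ ¬r)) = {s : every successor in {s5, s7}} = {s0, s4}
Sat(AX (AX (¬q ∧ ¬r))) = {s : every successor in {s0, s4}} = {s7, s8}
|Sat(AX (AX (¬q ∧ ¬r)))| = |{s7, s8}| = 2.

2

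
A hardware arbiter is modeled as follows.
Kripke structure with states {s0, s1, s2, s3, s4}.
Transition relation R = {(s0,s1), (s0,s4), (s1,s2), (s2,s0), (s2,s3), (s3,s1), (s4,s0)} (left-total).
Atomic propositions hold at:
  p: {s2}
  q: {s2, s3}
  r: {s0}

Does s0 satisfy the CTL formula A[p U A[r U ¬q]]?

Sat(¬q) = {s0, s1, s4}
A[r U ¬q]: least fixpoint, start Z0 = Sat(¬q) = {s0, s1, s4}, add states in Sat(r) with every successor in Z. Already a fixed point.
Sat(A[r U ¬q]) = {s0, s1, s4}
A[p U A[r U ¬q]]: least fixpoint, start Z0 = Sat(A[r U ¬q]) = {s0, s1, s4}, add states in Sat(p) with every successor in Z. Already a fixed point.
Sat(A[p U A[r U ¬q]]) = {s0, s1, s4}
s0 ∈ Sat(A[p U A[r U ¬q]]) = {s0, s1, s4}, so the formula holds at s0.

Yes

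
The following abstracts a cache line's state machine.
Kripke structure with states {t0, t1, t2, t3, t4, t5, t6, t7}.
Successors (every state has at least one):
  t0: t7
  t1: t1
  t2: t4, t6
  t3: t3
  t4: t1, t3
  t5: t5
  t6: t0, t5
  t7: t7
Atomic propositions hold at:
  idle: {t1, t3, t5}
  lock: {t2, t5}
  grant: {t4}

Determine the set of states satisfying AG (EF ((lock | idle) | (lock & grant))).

{t1, t3, t4, t5}

Sat(lock | idle) = {t1, t2, t3, t5}
Sat(lock & grant) = ∅
Sat((lock | idle) | (lock & grant)) = {t1, t2, t3, t5}
EF ((lock | idle) | (lock & grant)): least fixpoint, start Z0 = {t1, t2, t3, t5}, add states with some successor in Z. Z1 = {t1, t2, t3, t4, t5, t6}; fixed.
Sat(EF ((lock | idle) | (lock & grant))) = {t1, t2, t3, t4, t5, t6}
AG (EF ((lock | idle) | (lock & grant))): greatest fixpoint, start Z0 = {t1, t2, t3, t4, t5, t6}, keep only states in Sat with every successor in Z. Z1 = {t1, t2, t3, t4, t5}; Z2 = {t1, t3, t4, t5}; fixed.
Sat(AG (EF ((lock | idle) | (lock & grant)))) = {t1, t3, t4, t5}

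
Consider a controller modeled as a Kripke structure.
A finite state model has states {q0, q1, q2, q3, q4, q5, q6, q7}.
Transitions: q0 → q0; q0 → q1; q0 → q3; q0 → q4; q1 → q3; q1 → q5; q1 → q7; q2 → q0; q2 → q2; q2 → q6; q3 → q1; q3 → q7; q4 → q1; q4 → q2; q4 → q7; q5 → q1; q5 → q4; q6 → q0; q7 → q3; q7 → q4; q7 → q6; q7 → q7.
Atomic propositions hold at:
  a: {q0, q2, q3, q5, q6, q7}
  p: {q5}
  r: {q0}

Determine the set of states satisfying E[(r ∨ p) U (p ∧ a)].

{q5}

Sat(r ∨ p) = {q0, q5}
Sat(p ∧ a) = {q5}
E[(r ∨ p) U (p ∧ a)]: least fixpoint, start Z0 = Sat((p ∧ a)) = {q5}, add states in Sat(r ∨ p) with some successor in Z. Already a fixed point.
Sat(E[(r ∨ p) U (p ∧ a)]) = {q5}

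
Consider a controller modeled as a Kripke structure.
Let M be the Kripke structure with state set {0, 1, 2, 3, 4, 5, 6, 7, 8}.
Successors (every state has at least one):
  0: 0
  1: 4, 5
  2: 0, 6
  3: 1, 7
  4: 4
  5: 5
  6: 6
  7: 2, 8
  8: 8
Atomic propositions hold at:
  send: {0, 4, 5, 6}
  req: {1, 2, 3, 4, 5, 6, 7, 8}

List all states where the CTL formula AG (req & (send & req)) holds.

{4, 5, 6}

Sat(send & req) = {4, 5, 6}
Sat(req & (send & req)) = {4, 5, 6}
AG (req & (send & req)): greatest fixpoint, start Z0 = {4, 5, 6}, keep only states in Sat with every successor in Z. Already a fixed point.
Sat(AG (req & (send & req))) = {4, 5, 6}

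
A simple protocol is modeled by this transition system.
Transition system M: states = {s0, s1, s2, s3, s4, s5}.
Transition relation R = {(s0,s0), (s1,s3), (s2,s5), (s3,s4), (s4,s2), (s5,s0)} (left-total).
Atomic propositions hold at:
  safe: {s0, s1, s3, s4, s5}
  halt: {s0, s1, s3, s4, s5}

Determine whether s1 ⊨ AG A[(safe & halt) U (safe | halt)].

Sat(safe & halt) = {s0, s1, s3, s4, s5}
Sat(safe | halt) = {s0, s1, s3, s4, s5}
A[(safe & halt) U (safe | halt)]: least fixpoint, start Z0 = Sat((safe | halt)) = {s0, s1, s3, s4, s5}, add states in Sat(safe & halt) with every successor in Z. Already a fixed point.
Sat(A[(safe & halt) U (safe | halt)]) = {s0, s1, s3, s4, s5}
AG A[(safe & halt) U (safe | halt)]: greatest fixpoint, start Z0 = {s0, s1, s3, s4, s5}, keep only states in Sat with every successor in Z. Z1 = {s0, s1, s3, s5}; Z2 = {s0, s1, s5}; Z3 = {s0, s5}; fixed.
Sat(AG A[(safe & halt) U (safe | halt)]) = {s0, s5}
s1 ∉ Sat(AG A[(safe & halt) U (safe | halt)]) = {s0, s5}, so the formula does not hold at s1.

No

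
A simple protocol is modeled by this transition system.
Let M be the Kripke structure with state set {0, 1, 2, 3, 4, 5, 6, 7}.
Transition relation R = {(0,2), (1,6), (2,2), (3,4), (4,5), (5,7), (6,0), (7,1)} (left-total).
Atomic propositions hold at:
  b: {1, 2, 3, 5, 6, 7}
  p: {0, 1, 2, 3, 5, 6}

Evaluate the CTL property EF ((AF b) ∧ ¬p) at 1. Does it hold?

AF b: least fixpoint, start Z0 = {1, 2, 3, 5, 6, 7}, add states with every successor in Z. Z1 = {0, 1, 2, 3, 4, 5, 6, 7}; fixed.
Sat(AF b) = {0, 1, 2, 3, 4, 5, 6, 7}
Sat(¬p) = {4, 7}
Sat((AF b) ∧ ¬p) = {4, 7}
EF ((AF b) ∧ ¬p): least fixpoint, start Z0 = {4, 7}, add states with some successor in Z. Z1 = {3, 4, 5, 7}; fixed.
Sat(EF ((AF b) ∧ ¬p)) = {3, 4, 5, 7}
1 ∉ Sat(EF ((AF b) ∧ ¬p)) = {3, 4, 5, 7}, so the formula does not hold at 1.

No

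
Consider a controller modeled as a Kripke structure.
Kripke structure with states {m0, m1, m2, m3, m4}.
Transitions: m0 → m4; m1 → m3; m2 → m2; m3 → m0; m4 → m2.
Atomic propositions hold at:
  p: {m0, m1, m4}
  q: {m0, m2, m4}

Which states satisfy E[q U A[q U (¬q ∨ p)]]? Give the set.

Sat(¬q) = {m1, m3}
Sat(¬q ∨ p) = {m0, m1, m3, m4}
A[q U (¬q ∨ p)]: least fixpoint, start Z0 = Sat((¬q ∨ p)) = {m0, m1, m3, m4}, add states in Sat(q) with every successor in Z. Already a fixed point.
Sat(A[q U (¬q ∨ p)]) = {m0, m1, m3, m4}
E[q U A[q U (¬q ∨ p)]]: least fixpoint, start Z0 = Sat(A[q U (¬q ∨ p)]) = {m0, m1, m3, m4}, add states in Sat(q) with some successor in Z. Already a fixed point.
Sat(E[q U A[q U (¬q ∨ p)]]) = {m0, m1, m3, m4}

{m0, m1, m3, m4}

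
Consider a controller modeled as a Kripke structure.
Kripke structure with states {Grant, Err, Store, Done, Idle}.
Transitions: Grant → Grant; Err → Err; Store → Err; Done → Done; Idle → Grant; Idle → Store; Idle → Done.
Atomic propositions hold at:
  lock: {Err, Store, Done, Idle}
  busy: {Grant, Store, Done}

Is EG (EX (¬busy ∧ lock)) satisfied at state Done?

Sat(¬busy) = {Err, Idle}
Sat(¬busy ∧ lock) = {Err, Idle}
Sat(EX (¬busy ∧ lock)) = {s : some successor in {Err, Idle}} = {Err, Store}
EG (EX (¬busy ∧ lock)): greatest fixpoint, start Z0 = {Err, Store}, keep only states in Sat with some successor in Z. Already a fixed point.
Sat(EG (EX (¬busy ∧ lock))) = {Err, Store}
Done ∉ Sat(EG (EX (¬busy ∧ lock))) = {Err, Store}, so the formula does not hold at Done.

No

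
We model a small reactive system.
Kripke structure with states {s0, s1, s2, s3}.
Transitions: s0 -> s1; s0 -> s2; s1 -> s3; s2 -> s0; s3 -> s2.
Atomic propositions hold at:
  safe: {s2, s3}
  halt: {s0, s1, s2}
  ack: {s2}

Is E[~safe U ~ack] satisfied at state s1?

Yes

Sat(~safe) = {s0, s1}
Sat(~ack) = {s0, s1, s3}
E[~safe U ~ack]: least fixpoint, start Z0 = Sat(~ack) = {s0, s1, s3}, add states in Sat(~safe) with some successor in Z. Already a fixed point.
Sat(E[~safe U ~ack]) = {s0, s1, s3}
s1 ∈ Sat(E[~safe U ~ack]) = {s0, s1, s3}, so the formula holds at s1.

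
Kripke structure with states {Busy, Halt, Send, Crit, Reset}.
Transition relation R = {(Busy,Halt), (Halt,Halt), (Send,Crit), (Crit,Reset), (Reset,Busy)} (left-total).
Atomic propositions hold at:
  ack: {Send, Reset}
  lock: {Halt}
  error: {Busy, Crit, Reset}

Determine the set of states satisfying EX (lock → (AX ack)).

Sat(AX ack) = {s : every successor in {Send, Reset}} = {Crit}
Sat(lock → (AX ack)) = {Busy, Send, Crit, Reset}
Sat(EX (lock → (AX ack))) = {s : some successor in {Busy, Send, Crit, Reset}} = {Send, Crit, Reset}

{Send, Crit, Reset}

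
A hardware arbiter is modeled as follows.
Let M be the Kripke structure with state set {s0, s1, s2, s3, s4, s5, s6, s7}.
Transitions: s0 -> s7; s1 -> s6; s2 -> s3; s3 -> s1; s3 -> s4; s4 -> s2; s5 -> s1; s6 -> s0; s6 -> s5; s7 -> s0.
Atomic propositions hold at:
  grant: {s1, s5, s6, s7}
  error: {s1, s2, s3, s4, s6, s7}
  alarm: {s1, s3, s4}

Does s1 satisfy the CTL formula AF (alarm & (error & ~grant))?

Sat(~grant) = {s0, s2, s3, s4}
Sat(error & ~grant) = {s2, s3, s4}
Sat(alarm & (error & ~grant)) = {s3, s4}
AF (alarm & (error & ~grant)): least fixpoint, start Z0 = {s3, s4}, add states with every successor in Z. Z1 = {s2, s3, s4}; fixed.
Sat(AF (alarm & (error & ~grant))) = {s2, s3, s4}
s1 ∉ Sat(AF (alarm & (error & ~grant))) = {s2, s3, s4}, so the formula does not hold at s1.

No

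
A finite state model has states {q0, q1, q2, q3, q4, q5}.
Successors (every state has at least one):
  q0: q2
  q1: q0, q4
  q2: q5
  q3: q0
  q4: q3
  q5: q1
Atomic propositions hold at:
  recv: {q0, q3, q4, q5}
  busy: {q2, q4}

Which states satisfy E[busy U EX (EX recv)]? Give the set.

Sat(EX recv) = {s : some successor in {q0, q3, q4, q5}} = {q1, q2, q3, q4}
Sat(EX (EX recv)) = {s : some successor in {q1, q2, q3, q4}} = {q0, q1, q4, q5}
E[busy U EX (EX recv)]: least fixpoint, start Z0 = Sat(EX (EX recv)) = {q0, q1, q4, q5}, add states in Sat(busy) with some successor in Z. Z1 = {q0, q1, q2, q4, q5}; fixed.
Sat(E[busy U EX (EX recv)]) = {q0, q1, q2, q4, q5}

{q0, q1, q2, q4, q5}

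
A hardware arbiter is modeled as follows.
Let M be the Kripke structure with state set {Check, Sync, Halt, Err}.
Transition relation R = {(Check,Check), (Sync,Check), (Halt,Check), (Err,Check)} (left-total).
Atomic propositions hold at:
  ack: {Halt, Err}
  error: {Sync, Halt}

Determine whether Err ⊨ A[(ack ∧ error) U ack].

Sat(ack ∧ error) = {Halt}
A[(ack ∧ error) U ack]: least fixpoint, start Z0 = Sat(ack) = {Halt, Err}, add states in Sat(ack ∧ error) with every successor in Z. Already a fixed point.
Sat(A[(ack ∧ error) U ack]) = {Halt, Err}
Err ∈ Sat(A[(ack ∧ error) U ack]) = {Halt, Err}, so the formula holds at Err.

Yes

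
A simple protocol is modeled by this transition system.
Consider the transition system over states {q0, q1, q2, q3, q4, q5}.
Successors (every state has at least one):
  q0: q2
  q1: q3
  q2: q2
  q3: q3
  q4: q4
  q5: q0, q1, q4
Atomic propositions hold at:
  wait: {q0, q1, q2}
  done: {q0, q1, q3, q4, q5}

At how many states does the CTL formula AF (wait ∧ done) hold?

2

Sat(wait ∧ done) = {q0, q1}
AF (wait ∧ done): least fixpoint, start Z0 = {q0, q1}, add states with every successor in Z. Already a fixed point.
Sat(AF (wait ∧ done)) = {q0, q1}
|Sat(AF (wait ∧ done))| = |{q0, q1}| = 2.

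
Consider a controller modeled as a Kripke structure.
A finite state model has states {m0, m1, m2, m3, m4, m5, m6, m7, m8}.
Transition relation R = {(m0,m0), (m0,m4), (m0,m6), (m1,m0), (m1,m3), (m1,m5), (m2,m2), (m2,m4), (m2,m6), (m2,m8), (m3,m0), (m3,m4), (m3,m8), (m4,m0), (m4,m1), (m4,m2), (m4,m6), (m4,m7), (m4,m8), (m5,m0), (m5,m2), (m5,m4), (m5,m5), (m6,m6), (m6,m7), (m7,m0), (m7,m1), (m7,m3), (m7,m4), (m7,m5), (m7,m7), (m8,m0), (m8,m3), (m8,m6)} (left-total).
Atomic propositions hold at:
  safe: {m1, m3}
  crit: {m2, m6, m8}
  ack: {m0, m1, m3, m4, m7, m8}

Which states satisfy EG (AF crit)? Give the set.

AF crit: least fixpoint, start Z0 = {m2, m6, m8}, add states with every successor in Z. Already a fixed point.
Sat(AF crit) = {m2, m6, m8}
EG (AF crit): greatest fixpoint, start Z0 = {m2, m6, m8}, keep only states in Sat with some successor in Z. Already a fixed point.
Sat(EG (AF crit)) = {m2, m6, m8}

{m2, m6, m8}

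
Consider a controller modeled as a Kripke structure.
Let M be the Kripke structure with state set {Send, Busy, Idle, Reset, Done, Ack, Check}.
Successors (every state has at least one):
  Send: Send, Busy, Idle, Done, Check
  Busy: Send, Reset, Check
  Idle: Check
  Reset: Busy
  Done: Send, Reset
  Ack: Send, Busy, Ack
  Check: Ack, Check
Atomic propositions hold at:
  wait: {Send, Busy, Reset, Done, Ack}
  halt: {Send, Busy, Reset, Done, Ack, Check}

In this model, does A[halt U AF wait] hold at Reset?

AF wait: least fixpoint, start Z0 = {Send, Busy, Reset, Done, Ack}, add states with every successor in Z. Already a fixed point.
Sat(AF wait) = {Send, Busy, Reset, Done, Ack}
A[halt U AF wait]: least fixpoint, start Z0 = Sat(AF wait) = {Send, Busy, Reset, Done, Ack}, add states in Sat(halt) with every successor in Z. Already a fixed point.
Sat(A[halt U AF wait]) = {Send, Busy, Reset, Done, Ack}
Reset ∈ Sat(A[halt U AF wait]) = {Send, Busy, Reset, Done, Ack}, so the formula holds at Reset.

Yes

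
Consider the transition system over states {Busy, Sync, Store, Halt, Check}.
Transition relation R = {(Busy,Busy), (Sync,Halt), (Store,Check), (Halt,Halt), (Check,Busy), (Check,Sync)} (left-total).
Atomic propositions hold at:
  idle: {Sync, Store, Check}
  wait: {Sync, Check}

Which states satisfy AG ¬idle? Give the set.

{Busy, Halt}

Sat(¬idle) = {Busy, Halt}
AG ¬idle: greatest fixpoint, start Z0 = {Busy, Halt}, keep only states in Sat with every successor in Z. Already a fixed point.
Sat(AG ¬idle) = {Busy, Halt}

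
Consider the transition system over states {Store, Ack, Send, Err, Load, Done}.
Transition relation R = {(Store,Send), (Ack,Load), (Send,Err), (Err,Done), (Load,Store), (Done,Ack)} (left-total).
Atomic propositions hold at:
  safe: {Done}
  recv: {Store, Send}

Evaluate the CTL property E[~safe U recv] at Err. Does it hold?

No

Sat(~safe) = {Store, Ack, Send, Err, Load}
E[~safe U recv]: least fixpoint, start Z0 = Sat(recv) = {Store, Send}, add states in Sat(~safe) with some successor in Z. Z1 = {Store, Send, Load}; Z2 = {Store, Ack, Send, Load}; fixed.
Sat(E[~safe U recv]) = {Store, Ack, Send, Load}
Err ∉ Sat(E[~safe U recv]) = {Store, Ack, Send, Load}, so the formula does not hold at Err.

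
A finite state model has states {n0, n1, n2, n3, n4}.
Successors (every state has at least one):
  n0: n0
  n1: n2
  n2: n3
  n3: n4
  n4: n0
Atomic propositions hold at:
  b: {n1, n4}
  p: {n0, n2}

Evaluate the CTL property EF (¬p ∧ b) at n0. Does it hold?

Sat(¬p) = {n1, n3, n4}
Sat(¬p ∧ b) = {n1, n4}
EF (¬p ∧ b): least fixpoint, start Z0 = {n1, n4}, add states with some successor in Z. Z1 = {n1, n3, n4}; Z2 = {n1, n2, n3, n4}; fixed.
Sat(EF (¬p ∧ b)) = {n1, n2, n3, n4}
n0 ∉ Sat(EF (¬p ∧ b)) = {n1, n2, n3, n4}, so the formula does not hold at n0.

No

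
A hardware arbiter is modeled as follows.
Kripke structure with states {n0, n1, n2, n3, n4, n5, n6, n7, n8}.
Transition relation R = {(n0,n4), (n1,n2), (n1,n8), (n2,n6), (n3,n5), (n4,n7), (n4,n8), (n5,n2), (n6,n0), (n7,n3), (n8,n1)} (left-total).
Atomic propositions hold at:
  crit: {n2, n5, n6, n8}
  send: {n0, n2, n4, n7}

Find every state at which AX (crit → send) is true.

Sat(crit → send) = {n0, n1, n2, n3, n4, n7}
Sat(AX (crit → send)) = {s : every successor in {n0, n1, n2, n3, n4, n7}} = {n0, n5, n6, n7, n8}

{n0, n5, n6, n7, n8}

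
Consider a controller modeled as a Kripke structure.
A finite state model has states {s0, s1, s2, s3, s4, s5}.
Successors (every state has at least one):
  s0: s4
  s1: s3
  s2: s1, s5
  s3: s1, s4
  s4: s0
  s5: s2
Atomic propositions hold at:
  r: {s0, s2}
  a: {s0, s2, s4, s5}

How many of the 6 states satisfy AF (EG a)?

4

EG a: greatest fixpoint, start Z0 = {s0, s2, s4, s5}, keep only states in Sat with some successor in Z. Already a fixed point.
Sat(EG a) = {s0, s2, s4, s5}
AF (EG a): least fixpoint, start Z0 = {s0, s2, s4, s5}, add states with every successor in Z. Already a fixed point.
Sat(AF (EG a)) = {s0, s2, s4, s5}
|Sat(AF (EG a))| = |{s0, s2, s4, s5}| = 4.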